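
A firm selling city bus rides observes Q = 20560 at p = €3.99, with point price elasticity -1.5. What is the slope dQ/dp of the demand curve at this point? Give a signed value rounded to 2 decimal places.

-7729.32

Ed = (dQ/dp)·(p/Q) ⇒ dQ/dp = Ed·Q/p = (-1.5)·20560/3.99 = -7729.3233…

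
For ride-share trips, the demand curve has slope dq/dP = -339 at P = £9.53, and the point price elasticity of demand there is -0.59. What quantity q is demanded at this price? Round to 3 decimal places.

5475.712

Ed = (dq/dP)·(P/q) ⇒ q = (dq/dP)·P/Ed = (-339)·9.53/(-0.59) = 5475.71186…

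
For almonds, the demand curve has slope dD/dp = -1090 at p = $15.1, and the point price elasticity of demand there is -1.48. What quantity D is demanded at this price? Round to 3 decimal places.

Ed = (dD/dp)·(p/D) ⇒ D = (dD/dp)·p/Ed = (-1090)·15.1/(-1.48) = 11120.94594…

11120.946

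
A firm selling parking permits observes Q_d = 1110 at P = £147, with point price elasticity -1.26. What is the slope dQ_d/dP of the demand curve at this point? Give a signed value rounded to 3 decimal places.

-9.514

Ed = (dQ_d/dP)·(P/Q_d) ⇒ dQ_d/dP = Ed·Q_d/P = (-1.26)·1110/147 = -9.51428…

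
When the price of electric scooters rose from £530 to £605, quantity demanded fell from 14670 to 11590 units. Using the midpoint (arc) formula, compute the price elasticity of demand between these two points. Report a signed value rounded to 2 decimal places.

%ΔQ = (11590 − 14670) / [(14670 + 11590)/2] = -3080/13130 = -0.234577…
%ΔP = (605 − 530) / [(530 + 605)/2] = 75/567.5 = 0.132158…
Arc Ed = %ΔQ / %ΔP = (-3080/13130) / (75/567.5) = -1.7749…

-1.77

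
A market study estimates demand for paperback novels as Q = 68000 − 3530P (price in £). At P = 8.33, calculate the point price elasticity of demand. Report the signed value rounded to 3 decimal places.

dQ/dP = −3530. At P = 8.33, Q = 68000 − 3530(8.33) = 38595.1.
Ed = (dQ/dP)·(P/Q) = −3530 × (8.33/38595.1) = -0.76188…

-0.762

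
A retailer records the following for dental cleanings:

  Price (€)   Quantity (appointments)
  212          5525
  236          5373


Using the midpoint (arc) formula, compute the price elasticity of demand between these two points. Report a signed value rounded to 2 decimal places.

%ΔQ = (5373 − 5525) / [(5525 + 5373)/2] = -152/5449 = -0.027895…
%ΔP = (236 − 212) / [(212 + 236)/2] = 24/224 = 0.107142…
Arc Ed = %ΔQ / %ΔP = (-152/5449) / (24/224) = -0.2603…

-0.26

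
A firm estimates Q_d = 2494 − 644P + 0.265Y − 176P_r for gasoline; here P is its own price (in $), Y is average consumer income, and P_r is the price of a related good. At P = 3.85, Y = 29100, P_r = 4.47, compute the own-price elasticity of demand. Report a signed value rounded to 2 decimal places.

At the given values, Q_d = 2494 − 644(3.85) + 0.265(29100) − 176(4.47) = 6939.38.
∂Q_d/∂P = −644.
E = (-644) × (3.85/6939.38) = -0.3572…

-0.36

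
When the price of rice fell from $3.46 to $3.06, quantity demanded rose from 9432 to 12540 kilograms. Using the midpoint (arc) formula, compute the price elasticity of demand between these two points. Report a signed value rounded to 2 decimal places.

%ΔQ = (12540 − 9432) / [(9432 + 12540)/2] = 3108/10986 = 0.282905…
%ΔP = (3.06 − 3.46) / [(3.46 + 3.06)/2] = -0.4/3.26 = -0.122699…
Arc Ed = %ΔQ / %ΔP = (3108/10986) / (-0.4/3.26) = -2.3056…

-2.31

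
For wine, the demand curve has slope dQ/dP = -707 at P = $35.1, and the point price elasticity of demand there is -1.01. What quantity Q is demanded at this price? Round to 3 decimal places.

Ed = (dQ/dP)·(P/Q) ⇒ Q = (dQ/dP)·P/Ed = (-707)·35.1/(-1.01) = 24570

24570.000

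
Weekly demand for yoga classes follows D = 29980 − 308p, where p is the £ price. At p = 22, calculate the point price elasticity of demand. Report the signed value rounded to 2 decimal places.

-0.29

dD/dp = −308. At p = 22, D = 29980 − 308(22) = 23204.
Ed = (dD/dp)·(p/D) = −308 × (22/23204) = -0.2920…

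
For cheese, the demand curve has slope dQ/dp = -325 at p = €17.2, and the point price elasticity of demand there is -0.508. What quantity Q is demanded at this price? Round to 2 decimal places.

11003.94

Ed = (dQ/dp)·(p/Q) ⇒ Q = (dQ/dp)·p/Ed = (-325)·17.2/(-0.508) = 11003.9370…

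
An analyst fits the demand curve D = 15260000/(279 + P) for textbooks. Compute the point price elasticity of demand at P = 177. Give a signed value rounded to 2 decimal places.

-0.39

dD/dP = −15260000/(279 + P)² = -73.388. At P = 177, D = 33464.9.
Ed = (dD/dP)·(P/D) = (-73.388) × (177/33464.9) = -0.3881…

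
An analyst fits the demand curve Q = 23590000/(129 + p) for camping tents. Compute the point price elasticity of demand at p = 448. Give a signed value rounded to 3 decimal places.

dQ/dp = −23590000/(129 + p)² = -70.8559. At p = 448, Q = 40883.9.
Ed = (dQ/dp)·(p/Q) = (-70.8559) × (448/40883.9) = -0.77642…

-0.776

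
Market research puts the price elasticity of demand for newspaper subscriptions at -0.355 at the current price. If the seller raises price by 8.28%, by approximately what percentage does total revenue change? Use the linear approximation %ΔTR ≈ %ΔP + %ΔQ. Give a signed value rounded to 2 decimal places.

%ΔQ ≈ Ed × %ΔP = (-0.355) × (+8.28%) = -2.9394%
%ΔTR ≈ %ΔP + %ΔQ = (+8.28%) + (-2.9394%) = +5.3406%

+5.34%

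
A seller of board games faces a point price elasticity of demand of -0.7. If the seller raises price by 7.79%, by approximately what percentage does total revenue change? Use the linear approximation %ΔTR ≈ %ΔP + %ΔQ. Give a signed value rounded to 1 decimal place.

%ΔQ ≈ Ed × %ΔP = (-0.7) × (+7.79%) = -5.4530%
%ΔTR ≈ %ΔP + %ΔQ = (+7.79%) + (-5.4530%) = +2.3370%

+2.3%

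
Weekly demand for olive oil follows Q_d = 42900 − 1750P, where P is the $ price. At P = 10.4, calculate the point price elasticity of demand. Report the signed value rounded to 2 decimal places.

dQ_d/dP = −1750. At P = 10.4, Q_d = 42900 − 1750(10.4) = 24700.
Ed = (dQ_d/dP)·(P/Q_d) = −1750 × (10.4/24700) = -0.7368…

-0.74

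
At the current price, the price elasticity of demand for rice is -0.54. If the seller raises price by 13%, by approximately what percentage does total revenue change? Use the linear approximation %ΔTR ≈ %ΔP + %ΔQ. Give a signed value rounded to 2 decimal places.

+5.98%

%ΔQ ≈ Ed × %ΔP = (-0.54) × (+13%) = -7.0200%
%ΔTR ≈ %ΔP + %ΔQ = (+13%) + (-7.0200%) = +5.9800%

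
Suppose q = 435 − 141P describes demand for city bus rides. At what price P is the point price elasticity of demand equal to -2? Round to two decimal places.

Ed = −141P/(435 − 141P). Set this equal to -2:
141P = 2·(435 − 141P) ⇒ 141P(1 + 2) = 2·435
P = 2·435 / (141·3) = 2.0567…

2.06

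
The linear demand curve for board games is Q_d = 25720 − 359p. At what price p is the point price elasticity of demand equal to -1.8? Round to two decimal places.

46.06

Ed = −359p/(25720 − 359p). Set this equal to -1.8:
359p = 1.8·(25720 − 359p) ⇒ 359p(1 + 1.8) = 1.8·25720
p = 1.8·25720 / (359·2.8) = 46.0565…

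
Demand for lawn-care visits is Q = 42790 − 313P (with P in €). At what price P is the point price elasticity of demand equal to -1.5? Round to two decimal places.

82.03

Ed = −313P/(42790 − 313P). Set this equal to -1.5:
313P = 1.5·(42790 − 313P) ⇒ 313P(1 + 1.5) = 1.5·42790
P = 1.5·42790 / (313·2.5) = 82.0255…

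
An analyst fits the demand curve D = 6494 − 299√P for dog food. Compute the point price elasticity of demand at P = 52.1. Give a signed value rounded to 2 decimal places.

dD/dP = −299/(2√P) = -20.712. At P = 52.1, D = 4335.81.
Ed = (dD/dP)·(P/D) = (-20.712) × (52.1/4335.81) = -0.2488…

-0.25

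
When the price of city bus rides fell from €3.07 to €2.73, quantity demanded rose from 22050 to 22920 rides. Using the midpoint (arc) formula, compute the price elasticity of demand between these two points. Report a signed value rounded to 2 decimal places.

-0.33

%ΔQ = (22920 − 22050) / [(22050 + 22920)/2] = 870/22485 = 0.038692…
%ΔP = (2.73 − 3.07) / [(3.07 + 2.73)/2] = -0.34/2.9 = -0.117241…
Arc Ed = %ΔQ / %ΔP = (870/22485) / (-0.34/2.9) = -0.3300…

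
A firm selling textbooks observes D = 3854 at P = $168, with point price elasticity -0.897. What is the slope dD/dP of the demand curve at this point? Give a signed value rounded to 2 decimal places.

Ed = (dD/dP)·(P/D) ⇒ dD/dP = Ed·D/P = (-0.897)·3854/168 = -20.5776…

-20.58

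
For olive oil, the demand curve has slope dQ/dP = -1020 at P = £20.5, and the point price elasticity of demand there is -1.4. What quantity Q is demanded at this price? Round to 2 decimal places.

14935.71

Ed = (dQ/dP)·(P/Q) ⇒ Q = (dQ/dP)·P/Ed = (-1020)·20.5/(-1.4) = 14935.7142…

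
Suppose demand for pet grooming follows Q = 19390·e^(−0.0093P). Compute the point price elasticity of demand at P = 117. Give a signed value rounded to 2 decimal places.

dQ/dP = −0.0093·Q = -60.7442. At P = 117, Q = 6531.64.
Ed = (dQ/dP)·(P/Q) = (-60.7442) × (117/6531.64) = -1.0881

-1.09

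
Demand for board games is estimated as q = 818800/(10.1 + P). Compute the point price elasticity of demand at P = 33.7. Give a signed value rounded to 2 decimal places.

-0.77

dq/dP = −818800/(10.1 + P)² = -426.805. At P = 33.7, q = 18694.1.
Ed = (dq/dP)·(P/q) = (-426.805) × (33.7/18694.1) = -0.7694…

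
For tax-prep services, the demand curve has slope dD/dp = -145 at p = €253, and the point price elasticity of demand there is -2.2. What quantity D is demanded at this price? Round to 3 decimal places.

16675.000

Ed = (dD/dp)·(p/D) ⇒ D = (dD/dp)·p/Ed = (-145)·253/(-2.2) = 16675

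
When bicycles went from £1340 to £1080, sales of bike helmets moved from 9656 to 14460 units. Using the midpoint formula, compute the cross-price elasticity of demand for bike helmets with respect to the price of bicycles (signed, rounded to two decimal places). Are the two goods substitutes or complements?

%ΔQ_{bike helmets} = (14460 − 9656)/avg = 4804/12058 = 0.398407…
%ΔP_{bicycles} = (1080 − 1340)/avg = -260/1210 = -0.214876…
E_cross = (4804/12058) / (-260/1210) = -1.8541…
E_cross < 0 ⇒ the goods are complements.

-1.85; complements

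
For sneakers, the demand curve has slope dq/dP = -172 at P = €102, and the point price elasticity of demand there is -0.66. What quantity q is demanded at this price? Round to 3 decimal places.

26581.818

Ed = (dq/dP)·(P/q) ⇒ q = (dq/dP)·P/Ed = (-172)·102/(-0.66) = 26581.81818…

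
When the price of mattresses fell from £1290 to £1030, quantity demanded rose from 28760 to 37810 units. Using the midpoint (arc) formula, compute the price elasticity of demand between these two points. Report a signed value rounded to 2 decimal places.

%ΔQ = (37810 − 28760) / [(28760 + 37810)/2] = 9050/33285 = 0.271894…
%ΔP = (1030 − 1290) / [(1290 + 1030)/2] = -260/1160 = -0.224137…
Arc Ed = %ΔQ / %ΔP = (9050/33285) / (-260/1160) = -1.2130…

-1.21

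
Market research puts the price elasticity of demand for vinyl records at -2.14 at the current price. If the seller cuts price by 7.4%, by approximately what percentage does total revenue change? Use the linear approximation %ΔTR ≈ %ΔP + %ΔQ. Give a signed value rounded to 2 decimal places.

+8.44%

%ΔQ ≈ Ed × %ΔP = (-2.14) × (-7.4%) = +15.8360%
%ΔTR ≈ %ΔP + %ΔQ = (-7.4%) + (+15.8360%) = +8.4360%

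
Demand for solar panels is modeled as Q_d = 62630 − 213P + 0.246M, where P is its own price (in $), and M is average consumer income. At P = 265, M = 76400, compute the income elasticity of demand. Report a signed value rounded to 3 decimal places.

0.752

At the given values, Q_d = 62630 − 213(265) + 0.246(76400) = 24979.4.
∂Q_d/∂M = 0.246.
E = (0.246) × (76400/24979.4) = 0.75239…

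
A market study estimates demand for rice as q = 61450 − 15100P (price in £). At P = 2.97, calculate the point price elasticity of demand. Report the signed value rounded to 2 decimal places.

-2.70

dq/dP = −15100. At P = 2.97, q = 61450 − 15100(2.97) = 16603.
Ed = (dq/dP)·(P/q) = −15100 × (2.97/16603) = -2.7011…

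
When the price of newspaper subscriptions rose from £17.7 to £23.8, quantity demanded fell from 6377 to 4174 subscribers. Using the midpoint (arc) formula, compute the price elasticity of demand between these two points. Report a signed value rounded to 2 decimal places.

%ΔQ = (4174 − 6377) / [(6377 + 4174)/2] = -2203/5275.5 = -0.417590…
%ΔP = (23.8 − 17.7) / [(17.7 + 23.8)/2] = 6.1/20.75 = 0.293975…
Arc Ed = %ΔQ / %ΔP = (-2203/5275.5) / (6.1/20.75) = -1.4204…

-1.42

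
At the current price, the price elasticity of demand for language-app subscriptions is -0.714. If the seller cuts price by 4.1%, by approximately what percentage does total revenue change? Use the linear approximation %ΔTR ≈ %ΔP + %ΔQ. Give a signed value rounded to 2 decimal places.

-1.17%

%ΔQ ≈ Ed × %ΔP = (-0.714) × (-4.1%) = +2.9274%
%ΔTR ≈ %ΔP + %ΔQ = (-4.1%) + (+2.9274%) = -1.1726%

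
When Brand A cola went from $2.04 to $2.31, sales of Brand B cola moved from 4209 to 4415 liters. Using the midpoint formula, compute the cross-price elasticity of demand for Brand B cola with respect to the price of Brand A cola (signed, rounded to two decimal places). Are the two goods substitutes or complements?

0.38; substitutes

%ΔQ_{Brand B cola} = (4415 − 4209)/avg = 206/4312 = 0.047773…
%ΔP_{Brand A cola} = (2.31 − 2.04)/avg = 0.27/2.175 = 0.124137…
E_cross = (206/4312) / (0.27/2.175) = 0.3848…
E_cross > 0 ⇒ the goods are substitutes.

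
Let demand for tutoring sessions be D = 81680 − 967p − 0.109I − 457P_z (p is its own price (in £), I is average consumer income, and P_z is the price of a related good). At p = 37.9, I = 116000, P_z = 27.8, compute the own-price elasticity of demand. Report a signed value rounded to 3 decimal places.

-1.862

At the given values, D = 81680 − 967(37.9) − 0.109(116000) − 457(27.8) = 19682.1.
∂D/∂p = −967.
E = (-967) × (37.9/19682.1) = -1.86206…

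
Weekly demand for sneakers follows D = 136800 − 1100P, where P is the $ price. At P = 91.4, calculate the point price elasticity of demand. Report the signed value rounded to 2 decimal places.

dD/dP = −1100. At P = 91.4, D = 136800 − 1100(91.4) = 36260.
Ed = (dD/dP)·(P/D) = −1100 × (91.4/36260) = -2.7727…

-2.77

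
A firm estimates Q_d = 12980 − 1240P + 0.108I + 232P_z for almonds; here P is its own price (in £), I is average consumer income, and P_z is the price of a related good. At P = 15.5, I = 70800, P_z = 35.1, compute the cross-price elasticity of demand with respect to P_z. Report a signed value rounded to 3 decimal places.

0.853

At the given values, Q_d = 12980 − 1240(15.5) + 0.108(70800) + 232(35.1) = 9549.6.
∂Q_d/∂P_z = 232.
E = (232) × (35.1/9549.6) = 0.85272…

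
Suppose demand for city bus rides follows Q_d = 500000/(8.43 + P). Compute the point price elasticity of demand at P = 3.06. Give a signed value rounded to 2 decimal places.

dQ_d/dP = −500000/(8.43 + P)² = -3787.3. At P = 3.06, Q_d = 43516.1.
Ed = (dQ_d/dP)·(P/Q_d) = (-3787.3) × (3.06/43516.1) = -0.2663…

-0.27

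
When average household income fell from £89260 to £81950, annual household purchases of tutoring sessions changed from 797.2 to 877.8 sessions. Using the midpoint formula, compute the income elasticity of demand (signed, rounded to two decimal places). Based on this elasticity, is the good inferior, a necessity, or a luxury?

-1.13; inferior

%ΔQ = (877.8 − 797.2)/[( 797.2 + 877.8)/2] = 80.6/837.5 = 0.096238…
%ΔIncome = (81950 − 89260)/[( 89260 + 81950)/2] = -7310/85605 = -0.085392…
E_income = (80.6/837.5) / (-7310/85605) = -1.1270…
E_income < 0 ⇒ inferior good.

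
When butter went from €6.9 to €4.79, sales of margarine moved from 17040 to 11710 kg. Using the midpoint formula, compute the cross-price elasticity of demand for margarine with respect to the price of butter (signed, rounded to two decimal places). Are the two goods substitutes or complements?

1.03; substitutes

%ΔQ_{margarine} = (11710 − 17040)/avg = -5330/14375 = -0.370782…
%ΔP_{butter} = (4.79 − 6.9)/avg = -2.11/5.845 = -0.360992…
E_cross = (-5330/14375) / (-2.11/5.845) = 1.0271…
E_cross > 0 ⇒ the goods are substitutes.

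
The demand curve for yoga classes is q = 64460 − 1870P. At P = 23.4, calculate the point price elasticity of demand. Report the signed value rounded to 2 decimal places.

-2.11

dq/dP = −1870. At P = 23.4, q = 64460 − 1870(23.4) = 20702.
Ed = (dq/dP)·(P/q) = −1870 × (23.4/20702) = -2.1137…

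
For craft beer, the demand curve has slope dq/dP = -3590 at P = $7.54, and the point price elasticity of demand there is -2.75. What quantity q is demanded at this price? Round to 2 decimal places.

9843.13

Ed = (dq/dP)·(P/q) ⇒ q = (dq/dP)·P/Ed = (-3590)·7.54/(-2.75) = 9843.1272…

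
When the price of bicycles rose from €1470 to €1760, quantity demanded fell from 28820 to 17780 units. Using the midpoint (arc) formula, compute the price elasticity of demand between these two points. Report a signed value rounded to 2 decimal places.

%ΔQ = (17780 − 28820) / [(28820 + 17780)/2] = -11040/23300 = -0.473819…
%ΔP = (1760 − 1470) / [(1470 + 1760)/2] = 290/1615 = 0.179566…
Arc Ed = %ΔQ / %ΔP = (-11040/23300) / (290/1615) = -2.6386…

-2.64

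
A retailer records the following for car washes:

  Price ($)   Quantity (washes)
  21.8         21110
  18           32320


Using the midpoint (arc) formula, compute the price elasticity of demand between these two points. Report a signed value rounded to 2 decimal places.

%ΔQ = (32320 − 21110) / [(21110 + 32320)/2] = 11210/26715 = 0.419614…
%ΔP = (18 − 21.8) / [(21.8 + 18)/2] = -3.8/19.9 = -0.190954…
Arc Ed = %ΔQ / %ΔP = (11210/26715) / (-3.8/19.9) = -2.1974…

-2.20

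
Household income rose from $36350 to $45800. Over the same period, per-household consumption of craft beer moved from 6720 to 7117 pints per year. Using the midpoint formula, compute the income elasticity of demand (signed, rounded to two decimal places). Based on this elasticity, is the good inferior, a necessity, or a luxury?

0.25; necessity

%ΔQ = (7117 − 6720)/[( 6720 + 7117)/2] = 397/6918.5 = 0.057382…
%ΔIncome = (45800 − 36350)/[( 36350 + 45800)/2] = 9450/41075 = 0.230066…
E_income = (397/6918.5) / (9450/41075) = 0.2494…
0 < E_income < 1 ⇒ normal good, necessity.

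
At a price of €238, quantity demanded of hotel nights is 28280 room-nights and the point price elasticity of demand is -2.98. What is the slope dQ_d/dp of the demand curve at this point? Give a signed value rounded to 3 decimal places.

-354.094

Ed = (dQ_d/dp)·(p/Q_d) ⇒ dQ_d/dp = Ed·Q_d/p = (-2.98)·28280/238 = -354.09411…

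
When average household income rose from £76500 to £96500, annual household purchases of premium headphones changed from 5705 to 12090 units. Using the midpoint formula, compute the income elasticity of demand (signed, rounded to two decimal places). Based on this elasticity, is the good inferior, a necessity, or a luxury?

%ΔQ = (12090 − 5705)/[( 5705 + 12090)/2] = 6385/8897.5 = 0.717617…
%ΔIncome = (96500 − 76500)/[( 76500 + 96500)/2] = 20000/86500 = 0.231213…
E_income = (6385/8897.5) / (20000/86500) = 3.1036…
E_income > 1 ⇒ normal good, luxury.

3.10; luxury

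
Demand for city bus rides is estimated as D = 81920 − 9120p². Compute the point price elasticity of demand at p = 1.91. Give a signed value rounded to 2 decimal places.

-1.37

dD/dp = −2·9120·p = -34838.4. At p = 1.91, D = 48649.328.
Ed = (dD/dp)·(p/D) = (-34838.4) × (1.91/48649.328) = -1.3677…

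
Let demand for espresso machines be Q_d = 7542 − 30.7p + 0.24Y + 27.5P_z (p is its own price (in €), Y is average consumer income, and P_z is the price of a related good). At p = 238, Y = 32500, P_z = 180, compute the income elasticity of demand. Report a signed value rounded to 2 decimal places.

0.60

At the given values, Q_d = 7542 − 30.7(238) + 0.24(32500) + 27.5(180) = 12985.4.
∂Q_d/∂Y = 0.24.
E = (0.24) × (32500/12985.4) = 0.6006…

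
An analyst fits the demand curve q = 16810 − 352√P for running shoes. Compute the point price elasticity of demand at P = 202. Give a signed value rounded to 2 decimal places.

dq/dP = −352/(2√P) = -12.3833. At P = 202, q = 11807.1.
Ed = (dq/dP)·(P/q) = (-12.3833) × (202/11807.1) = -0.2118…

-0.21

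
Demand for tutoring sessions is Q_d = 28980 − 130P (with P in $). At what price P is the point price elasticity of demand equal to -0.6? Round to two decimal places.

83.60

Ed = −130P/(28980 − 130P). Set this equal to -0.6:
130P = 0.6·(28980 − 130P) ⇒ 130P(1 + 0.6) = 0.6·28980
P = 0.6·28980 / (130·1.6) = 83.5961…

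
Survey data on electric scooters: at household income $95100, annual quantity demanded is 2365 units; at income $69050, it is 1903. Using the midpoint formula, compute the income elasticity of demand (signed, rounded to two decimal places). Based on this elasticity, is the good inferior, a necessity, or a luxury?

0.68; necessity

%ΔQ = (1903 − 2365)/[( 2365 + 1903)/2] = -462/2134 = -0.216494…
%ΔIncome = (69050 − 95100)/[( 95100 + 69050)/2] = -26050/82075 = -0.317392…
E_income = (-462/2134) / (-26050/82075) = 0.6821…
0 < E_income < 1 ⇒ normal good, necessity.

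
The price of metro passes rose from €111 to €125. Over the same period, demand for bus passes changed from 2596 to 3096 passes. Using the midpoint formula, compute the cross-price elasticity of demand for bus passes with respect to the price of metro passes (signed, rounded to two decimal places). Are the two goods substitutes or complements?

1.48; substitutes

%ΔQ_{bus passes} = (3096 − 2596)/avg = 500/2846 = 0.175685…
%ΔP_{metro passes} = (125 − 111)/avg = 14/118 = 0.118644…
E_cross = (500/2846) / (14/118) = 1.4807…
E_cross > 0 ⇒ the goods are substitutes.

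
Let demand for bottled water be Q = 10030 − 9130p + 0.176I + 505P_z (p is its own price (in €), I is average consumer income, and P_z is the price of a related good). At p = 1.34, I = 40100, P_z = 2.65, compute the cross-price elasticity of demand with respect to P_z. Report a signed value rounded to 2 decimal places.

0.22

At the given values, Q = 10030 − 9130(1.34) + 0.176(40100) + 505(2.65) = 6191.65.
∂Q/∂P_z = 505.
E = (505) × (2.65/6191.65) = 0.2161…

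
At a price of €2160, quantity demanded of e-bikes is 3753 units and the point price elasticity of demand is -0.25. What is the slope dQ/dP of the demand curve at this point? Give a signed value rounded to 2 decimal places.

-0.43

Ed = (dQ/dP)·(P/Q) ⇒ dQ/dP = Ed·Q/P = (-0.25)·3753/2160 = -0.4343…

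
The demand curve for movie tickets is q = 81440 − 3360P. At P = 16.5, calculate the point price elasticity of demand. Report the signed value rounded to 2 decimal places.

dq/dP = −3360. At P = 16.5, q = 81440 − 3360(16.5) = 26000.
Ed = (dq/dP)·(P/q) = −3360 × (16.5/26000) = -2.1323…

-2.13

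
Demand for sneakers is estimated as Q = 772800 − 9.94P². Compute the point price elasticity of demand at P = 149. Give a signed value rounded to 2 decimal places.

-0.80

dQ/dP = −2·9.94·P = -2962.12. At P = 149, Q = 552122.06.
Ed = (dQ/dP)·(P/Q) = (-2962.12) × (149/552122.06) = -0.7993…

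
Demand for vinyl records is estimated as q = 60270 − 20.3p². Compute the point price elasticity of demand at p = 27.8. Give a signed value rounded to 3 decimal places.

-0.704

dq/dp = −2·20.3·p = -1128.68. At p = 27.8, q = 44581.348.
Ed = (dq/dp)·(p/q) = (-1128.68) × (27.8/44581.348) = -0.70382…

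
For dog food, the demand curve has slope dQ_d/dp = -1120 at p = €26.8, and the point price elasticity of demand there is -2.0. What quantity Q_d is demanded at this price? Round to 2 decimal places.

Ed = (dQ_d/dp)·(p/Q_d) ⇒ Q_d = (dQ_d/dp)·p/Ed = (-1120)·26.8/(-2.0) = 15008

15008.00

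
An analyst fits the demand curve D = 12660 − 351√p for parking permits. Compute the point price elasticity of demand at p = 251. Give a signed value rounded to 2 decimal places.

-0.39

dD/dp = −351/(2√p) = -11.0775. At p = 251, D = 7099.11.
Ed = (dD/dp)·(p/D) = (-11.0775) × (251/7099.11) = -0.3916…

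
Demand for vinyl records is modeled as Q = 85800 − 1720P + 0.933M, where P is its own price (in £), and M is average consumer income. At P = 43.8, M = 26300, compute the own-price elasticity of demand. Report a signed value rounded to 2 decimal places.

-2.15

At the given values, Q = 85800 − 1720(43.8) + 0.933(26300) = 35001.9.
∂Q/∂P = −1720.
E = (-1720) × (43.8/35001.9) = -2.1523…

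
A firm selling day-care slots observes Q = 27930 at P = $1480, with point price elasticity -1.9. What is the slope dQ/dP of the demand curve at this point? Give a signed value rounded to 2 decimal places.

-35.86

Ed = (dQ/dP)·(P/Q) ⇒ dQ/dP = Ed·Q/P = (-1.9)·27930/1480 = -35.8560…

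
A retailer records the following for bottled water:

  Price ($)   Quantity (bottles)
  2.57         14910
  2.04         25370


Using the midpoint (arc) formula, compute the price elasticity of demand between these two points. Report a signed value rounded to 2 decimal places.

-2.26

%ΔQ = (25370 − 14910) / [(14910 + 25370)/2] = 10460/20140 = 0.519364…
%ΔP = (2.04 − 2.57) / [(2.57 + 2.04)/2] = -0.53/2.305 = -0.229934…
Arc Ed = %ΔQ / %ΔP = (10460/20140) / (-0.53/2.305) = -2.2587…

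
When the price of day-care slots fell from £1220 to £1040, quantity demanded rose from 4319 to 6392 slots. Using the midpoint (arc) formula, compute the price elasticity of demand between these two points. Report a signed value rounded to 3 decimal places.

-2.430

%ΔQ = (6392 − 4319) / [(4319 + 6392)/2] = 2073/5355.5 = 0.387078…
%ΔP = (1040 − 1220) / [(1220 + 1040)/2] = -180/1130 = -0.159292…
Arc Ed = %ΔQ / %ΔP = (2073/5355.5) / (-180/1130) = -2.42999…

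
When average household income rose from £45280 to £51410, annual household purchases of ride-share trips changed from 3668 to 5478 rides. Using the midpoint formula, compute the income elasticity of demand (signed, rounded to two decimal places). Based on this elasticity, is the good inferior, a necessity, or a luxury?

3.12; luxury

%ΔQ = (5478 − 3668)/[( 3668 + 5478)/2] = 1810/4573 = 0.395801…
%ΔIncome = (51410 − 45280)/[( 45280 + 51410)/2] = 6130/48345 = 0.126796…
E_income = (1810/4573) / (6130/48345) = 3.1215…
E_income > 1 ⇒ normal good, luxury.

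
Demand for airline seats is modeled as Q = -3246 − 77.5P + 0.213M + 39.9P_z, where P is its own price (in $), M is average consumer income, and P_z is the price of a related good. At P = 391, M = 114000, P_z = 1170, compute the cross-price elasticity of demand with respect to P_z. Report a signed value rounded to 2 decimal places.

At the given values, Q = -3246 − 77.5(391) + 0.213(114000) + 39.9(1170) = 37416.5.
∂Q/∂P_z = 39.9.
E = (39.9) × (1170/37416.5) = 1.2476…

1.25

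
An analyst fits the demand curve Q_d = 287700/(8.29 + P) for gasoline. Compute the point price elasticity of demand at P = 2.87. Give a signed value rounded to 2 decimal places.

dQ_d/dP = −287700/(8.29 + P)² = -2310. At P = 2.87, Q_d = 25779.6.
Ed = (dQ_d/dP)·(P/Q_d) = (-2310) × (2.87/25779.6) = -0.2571…

-0.26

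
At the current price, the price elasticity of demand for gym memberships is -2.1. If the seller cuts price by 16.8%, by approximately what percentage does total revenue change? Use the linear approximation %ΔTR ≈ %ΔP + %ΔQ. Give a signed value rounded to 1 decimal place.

%ΔQ ≈ Ed × %ΔP = (-2.1) × (-16.8%) = +35.2800%
%ΔTR ≈ %ΔP + %ΔQ = (-16.8%) + (+35.2800%) = +18.4800%

+18.5%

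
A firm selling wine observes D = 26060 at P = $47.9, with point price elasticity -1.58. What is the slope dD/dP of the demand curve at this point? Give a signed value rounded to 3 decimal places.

-859.599

Ed = (dD/dP)·(P/D) ⇒ dD/dP = Ed·D/P = (-1.58)·26060/47.9 = -859.59916…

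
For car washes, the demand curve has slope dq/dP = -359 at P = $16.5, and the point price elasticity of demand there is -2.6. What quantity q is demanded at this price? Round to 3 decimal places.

2278.269

Ed = (dq/dP)·(P/q) ⇒ q = (dq/dP)·P/Ed = (-359)·16.5/(-2.6) = 2278.26923…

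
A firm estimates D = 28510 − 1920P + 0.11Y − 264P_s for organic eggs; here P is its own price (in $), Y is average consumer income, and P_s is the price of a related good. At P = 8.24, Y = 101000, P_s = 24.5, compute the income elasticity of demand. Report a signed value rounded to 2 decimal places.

At the given values, D = 28510 − 1920(8.24) + 0.11(101000) − 264(24.5) = 17331.2.
∂D/∂Y = 0.11.
E = (0.11) × (101000/17331.2) = 0.6410…

0.64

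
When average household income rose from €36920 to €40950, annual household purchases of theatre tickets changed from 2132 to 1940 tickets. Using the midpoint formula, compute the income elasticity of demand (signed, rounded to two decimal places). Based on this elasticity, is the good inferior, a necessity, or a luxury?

-0.91; inferior

%ΔQ = (1940 − 2132)/[( 2132 + 1940)/2] = -192/2036 = -0.094302…
%ΔIncome = (40950 − 36920)/[( 36920 + 40950)/2] = 4030/38935 = 0.103505…
E_income = (-192/2036) / (4030/38935) = -0.9110…
E_income < 0 ⇒ inferior good.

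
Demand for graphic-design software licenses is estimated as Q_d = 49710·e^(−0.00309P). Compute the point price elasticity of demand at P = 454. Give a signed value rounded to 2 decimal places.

-1.40

dQ_d/dP = −0.00309·Q_d = -37.7701. At P = 454, Q_d = 12223.3.
Ed = (dQ_d/dP)·(P/Q_d) = (-37.7701) × (454/12223.3) = -1.4028…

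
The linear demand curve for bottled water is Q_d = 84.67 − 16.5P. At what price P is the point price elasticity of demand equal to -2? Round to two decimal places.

3.42

Ed = −16.5P/(84.67 − 16.5P). Set this equal to -2:
16.5P = 2·(84.67 − 16.5P) ⇒ 16.5P(1 + 2) = 2·84.67
P = 2·84.67 / (16.5·3) = 3.4210…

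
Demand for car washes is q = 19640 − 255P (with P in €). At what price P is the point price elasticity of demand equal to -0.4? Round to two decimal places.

Ed = −255P/(19640 − 255P). Set this equal to -0.4:
255P = 0.4·(19640 − 255P) ⇒ 255P(1 + 0.4) = 0.4·19640
P = 0.4·19640 / (255·1.4) = 22.0056…

22.01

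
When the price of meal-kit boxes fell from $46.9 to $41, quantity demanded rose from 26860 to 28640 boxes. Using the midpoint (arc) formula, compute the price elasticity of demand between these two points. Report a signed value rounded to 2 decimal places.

%ΔQ = (28640 − 26860) / [(26860 + 28640)/2] = 1780/27750 = 0.064144…
%ΔP = (41 − 46.9) / [(46.9 + 41)/2] = -5.9/43.95 = -0.134243…
Arc Ed = %ΔQ / %ΔP = (1780/27750) / (-5.9/43.95) = -0.4778…

-0.48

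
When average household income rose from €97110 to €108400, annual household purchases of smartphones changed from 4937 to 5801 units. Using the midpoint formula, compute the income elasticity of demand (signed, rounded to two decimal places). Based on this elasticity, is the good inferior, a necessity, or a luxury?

%ΔQ = (5801 − 4937)/[( 4937 + 5801)/2] = 864/5369 = 0.160923…
%ΔIncome = (108400 − 97110)/[( 97110 + 108400)/2] = 11290/102755 = 0.109872…
E_income = (864/5369) / (11290/102755) = 1.4646…
E_income > 1 ⇒ normal good, luxury.

1.46; luxury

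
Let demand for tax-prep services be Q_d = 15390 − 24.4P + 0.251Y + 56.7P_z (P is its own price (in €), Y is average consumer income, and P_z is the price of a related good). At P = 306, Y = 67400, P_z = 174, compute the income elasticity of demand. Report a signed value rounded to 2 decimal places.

0.49

At the given values, Q_d = 15390 − 24.4(306) + 0.251(67400) + 56.7(174) = 34706.8.
∂Q_d/∂Y = 0.251.
E = (0.251) × (67400/34706.8) = 0.4874…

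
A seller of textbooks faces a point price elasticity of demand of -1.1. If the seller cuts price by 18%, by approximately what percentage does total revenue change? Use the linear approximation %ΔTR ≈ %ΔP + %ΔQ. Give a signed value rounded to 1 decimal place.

+1.8%

%ΔQ ≈ Ed × %ΔP = (-1.1) × (-18%) = +19.8000%
%ΔTR ≈ %ΔP + %ΔQ = (-18%) + (+19.8000%) = +1.8000%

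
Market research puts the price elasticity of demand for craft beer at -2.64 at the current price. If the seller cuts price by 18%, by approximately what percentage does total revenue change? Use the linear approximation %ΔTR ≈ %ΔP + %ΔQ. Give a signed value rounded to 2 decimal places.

%ΔQ ≈ Ed × %ΔP = (-2.64) × (-18%) = +47.5200%
%ΔTR ≈ %ΔP + %ΔQ = (-18%) + (+47.5200%) = +29.5200%

+29.52%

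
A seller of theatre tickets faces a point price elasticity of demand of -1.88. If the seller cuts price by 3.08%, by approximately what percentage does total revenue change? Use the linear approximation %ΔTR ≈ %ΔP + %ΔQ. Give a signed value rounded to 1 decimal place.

+2.7%

%ΔQ ≈ Ed × %ΔP = (-1.88) × (-3.08%) = +5.7904%
%ΔTR ≈ %ΔP + %ΔQ = (-3.08%) + (+5.7904%) = +2.7104%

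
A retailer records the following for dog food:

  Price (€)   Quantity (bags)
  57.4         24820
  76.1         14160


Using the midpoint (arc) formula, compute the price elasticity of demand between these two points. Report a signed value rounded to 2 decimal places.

%ΔQ = (14160 − 24820) / [(24820 + 14160)/2] = -10660/19490 = -0.546947…
%ΔP = (76.1 − 57.4) / [(57.4 + 76.1)/2] = 18.7/66.75 = 0.280149…
Arc Ed = %ΔQ / %ΔP = (-10660/19490) / (18.7/66.75) = -1.9523…

-1.95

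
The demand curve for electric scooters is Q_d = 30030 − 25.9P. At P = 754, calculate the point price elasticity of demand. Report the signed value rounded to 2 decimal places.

dQ_d/dP = −25.9. At P = 754, Q_d = 30030 − 25.9(754) = 10501.4.
Ed = (dQ_d/dP)·(P/Q_d) = −25.9 × (754/10501.4) = -1.8596…

-1.86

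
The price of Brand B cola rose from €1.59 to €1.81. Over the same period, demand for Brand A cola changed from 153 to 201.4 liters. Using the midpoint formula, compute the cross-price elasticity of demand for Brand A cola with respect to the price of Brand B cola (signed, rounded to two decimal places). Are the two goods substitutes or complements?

%ΔQ_{Brand A cola} = (201.4 − 153)/avg = 48.4/177.2 = 0.273137…
%ΔP_{Brand B cola} = (1.81 − 1.59)/avg = 0.22/1.7 = 0.129411…
E_cross = (48.4/177.2) / (0.22/1.7) = 2.1106…
E_cross > 0 ⇒ the goods are substitutes.

2.11; substitutes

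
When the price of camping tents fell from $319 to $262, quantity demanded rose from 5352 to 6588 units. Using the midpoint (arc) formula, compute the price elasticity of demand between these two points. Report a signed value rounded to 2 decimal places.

-1.06

%ΔQ = (6588 − 5352) / [(5352 + 6588)/2] = 1236/5970 = 0.207035…
%ΔP = (262 − 319) / [(319 + 262)/2] = -57/290.5 = -0.196213…
Arc Ed = %ΔQ / %ΔP = (1236/5970) / (-57/290.5) = -1.0551…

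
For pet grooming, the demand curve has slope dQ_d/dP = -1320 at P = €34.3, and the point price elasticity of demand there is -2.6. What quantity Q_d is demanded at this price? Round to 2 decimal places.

17413.85

Ed = (dQ_d/dP)·(P/Q_d) ⇒ Q_d = (dQ_d/dP)·P/Ed = (-1320)·34.3/(-2.6) = 17413.8461…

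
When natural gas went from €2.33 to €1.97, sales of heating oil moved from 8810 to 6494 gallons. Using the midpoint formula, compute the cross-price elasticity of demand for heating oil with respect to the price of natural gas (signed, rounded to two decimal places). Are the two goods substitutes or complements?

%ΔQ_{heating oil} = (6494 − 8810)/avg = -2316/7652 = -0.302665…
%ΔP_{natural gas} = (1.97 − 2.33)/avg = -0.36/2.15 = -0.167441…
E_cross = (-2316/7652) / (-0.36/2.15) = 1.8075…
E_cross > 0 ⇒ the goods are substitutes.

1.81; substitutes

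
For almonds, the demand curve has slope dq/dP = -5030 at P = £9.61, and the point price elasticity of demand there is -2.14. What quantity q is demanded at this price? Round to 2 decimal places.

Ed = (dq/dP)·(P/q) ⇒ q = (dq/dP)·P/Ed = (-5030)·9.61/(-2.14) = 22587.9906…

22587.99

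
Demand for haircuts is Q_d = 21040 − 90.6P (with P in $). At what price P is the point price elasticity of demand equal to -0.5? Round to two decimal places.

Ed = −90.6P/(21040 − 90.6P). Set this equal to -0.5:
90.6P = 0.5·(21040 − 90.6P) ⇒ 90.6P(1 + 0.5) = 0.5·21040
P = 0.5·21040 / (90.6·1.5) = 77.4098…

77.41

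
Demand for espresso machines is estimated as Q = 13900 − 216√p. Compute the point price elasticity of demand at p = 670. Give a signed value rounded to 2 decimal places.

dQ/dp = −216/(2√p) = -4.1724. At p = 670, Q = 8308.98.
Ed = (dQ/dp)·(p/Q) = (-4.1724) × (670/8308.98) = -0.3364…

-0.34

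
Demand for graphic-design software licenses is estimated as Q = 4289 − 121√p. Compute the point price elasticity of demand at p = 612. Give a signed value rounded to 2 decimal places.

dQ/dp = −121/(2√p) = -2.44557. At p = 612, Q = 1295.63.
Ed = (dQ/dp)·(p/Q) = (-2.44557) × (612/1295.63) = -1.1551…

-1.16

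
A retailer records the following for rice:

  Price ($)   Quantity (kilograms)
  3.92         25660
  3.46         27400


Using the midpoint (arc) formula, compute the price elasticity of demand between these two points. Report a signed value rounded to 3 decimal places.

-0.526

%ΔQ = (27400 − 25660) / [(25660 + 27400)/2] = 1740/26530 = 0.065586…
%ΔP = (3.46 − 3.92) / [(3.92 + 3.46)/2] = -0.46/3.69 = -0.124661…
Arc Ed = %ΔQ / %ΔP = (1740/26530) / (-0.46/3.69) = -0.52611…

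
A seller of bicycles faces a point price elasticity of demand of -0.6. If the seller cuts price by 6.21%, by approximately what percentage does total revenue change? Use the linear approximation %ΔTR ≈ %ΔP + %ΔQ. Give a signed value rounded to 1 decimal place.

-2.5%

%ΔQ ≈ Ed × %ΔP = (-0.6) × (-6.21%) = +3.7260%
%ΔTR ≈ %ΔP + %ΔQ = (-6.21%) + (+3.7260%) = -2.4840%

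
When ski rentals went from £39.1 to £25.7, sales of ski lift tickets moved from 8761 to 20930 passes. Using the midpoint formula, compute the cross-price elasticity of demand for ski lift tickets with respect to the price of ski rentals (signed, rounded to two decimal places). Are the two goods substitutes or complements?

%ΔQ_{ski lift tickets} = (20930 − 8761)/avg = 12169/14845.5 = 0.819709…
%ΔP_{ski rentals} = (25.7 − 39.1)/avg = -13.4/32.4 = -0.413580…
E_cross = (12169/14845.5) / (-13.4/32.4) = -1.9819…
E_cross < 0 ⇒ the goods are complements.

-1.98; complements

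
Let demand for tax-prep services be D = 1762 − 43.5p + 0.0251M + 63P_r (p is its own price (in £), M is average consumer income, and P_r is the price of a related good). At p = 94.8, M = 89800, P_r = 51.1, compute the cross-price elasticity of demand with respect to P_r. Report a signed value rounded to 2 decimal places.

At the given values, D = 1762 − 43.5(94.8) + 0.0251(89800) + 63(51.1) = 3111.48.
∂D/∂P_r = 63.
E = (63) × (51.1/3111.48) = 1.0346…

1.03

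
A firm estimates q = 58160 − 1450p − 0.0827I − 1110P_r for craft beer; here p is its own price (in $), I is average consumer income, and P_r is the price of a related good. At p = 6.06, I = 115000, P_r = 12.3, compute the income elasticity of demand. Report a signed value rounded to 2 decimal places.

-0.36

At the given values, q = 58160 − 1450(6.06) − 0.0827(115000) − 1110(12.3) = 26209.5.
∂q/∂I = -0.0827.
E = (-0.0827) × (115000/26209.5) = -0.3628…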